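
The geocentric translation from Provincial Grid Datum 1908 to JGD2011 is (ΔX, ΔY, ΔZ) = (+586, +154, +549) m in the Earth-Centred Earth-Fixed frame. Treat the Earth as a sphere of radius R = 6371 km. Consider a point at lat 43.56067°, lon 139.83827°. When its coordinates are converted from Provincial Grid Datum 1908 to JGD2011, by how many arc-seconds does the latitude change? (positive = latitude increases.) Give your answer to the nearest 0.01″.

Δφ = 20.66″

sin φ = 0.689122, cos φ = 0.724645, sin λ = 0.644947, cos λ = -0.764227.
North component: ΔN = −sin φ cos λ·ΔX − sin φ sin λ·ΔY + cos φ·ΔZ = −(0.689122)(-0.764227)(586) − (0.689122)(0.644947)(154) + (0.724645)(549) = 638.00 m.
1° of latitude spans πR/180 = 111195 m, so Δφ = 638.00 / 111195 × 3600 = 20.656″.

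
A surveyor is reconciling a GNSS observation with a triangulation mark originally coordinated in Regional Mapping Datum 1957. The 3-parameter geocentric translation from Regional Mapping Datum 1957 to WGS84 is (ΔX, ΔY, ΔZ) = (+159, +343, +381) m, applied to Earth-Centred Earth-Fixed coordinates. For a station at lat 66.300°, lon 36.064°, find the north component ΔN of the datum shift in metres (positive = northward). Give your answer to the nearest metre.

ΔN = -149 m

The local north axis is (−sin φ cos λ, −sin φ sin λ, cos φ), giving ΔN = -117.689 − 184.891 + 153.142 = -149.44 m.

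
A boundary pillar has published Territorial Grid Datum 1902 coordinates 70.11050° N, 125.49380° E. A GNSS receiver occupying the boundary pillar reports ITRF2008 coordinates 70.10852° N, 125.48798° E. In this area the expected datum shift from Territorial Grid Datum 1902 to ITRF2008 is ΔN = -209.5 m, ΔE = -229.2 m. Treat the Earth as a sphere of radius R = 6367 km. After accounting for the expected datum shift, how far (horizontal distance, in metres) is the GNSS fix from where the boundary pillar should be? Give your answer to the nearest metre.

Observed coordinate differences: Δφ = -0.00198°, Δλ = -0.00582°.
Converting to metres (1° lat = 111125 m, cos φ = 0.340207): observed ΔN = -220.0 m, observed ΔE = -220.0 m.
Subtracting the expected shift leaves a residual of -220.0 − (-209.5) = -10.5 m north and -220.0 − (-229.2) = 9.2 m east.
Residual distance = √((-10.5)² + 9.2²) = 14.0 m.

14 m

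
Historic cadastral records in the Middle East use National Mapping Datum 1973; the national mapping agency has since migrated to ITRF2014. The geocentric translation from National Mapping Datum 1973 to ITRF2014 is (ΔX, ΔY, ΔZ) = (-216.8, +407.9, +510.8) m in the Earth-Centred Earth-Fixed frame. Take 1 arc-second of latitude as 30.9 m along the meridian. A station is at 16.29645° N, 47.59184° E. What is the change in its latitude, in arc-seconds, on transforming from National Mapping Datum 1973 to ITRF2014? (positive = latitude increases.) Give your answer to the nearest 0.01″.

sin φ = 0.280607, cos φ = 0.959823, sin λ = 0.738359, cos λ = 0.674408.
North component: ΔN = −sin φ cos λ·ΔX − sin φ sin λ·ΔY + cos φ·ΔZ = −(0.280607)(0.674408)(-216.8) − (0.280607)(0.738359)(407.9) + (0.959823)(510.8) = 446.79 m.
1° of latitude spans 3600 × 30.90 = 111240 m, so Δφ = 446.79 / 111240 × 3600 = 14.459″.

Δφ = 14.46″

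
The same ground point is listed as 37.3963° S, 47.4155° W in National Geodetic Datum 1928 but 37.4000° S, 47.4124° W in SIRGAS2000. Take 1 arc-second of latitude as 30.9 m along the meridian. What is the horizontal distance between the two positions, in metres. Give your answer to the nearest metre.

494 m

Δφ = -37.4000° − -37.3963° = -0.0037°; Δλ = -47.4124° − -47.4155° = +0.0031°.
1° of latitude = 3600 × 30.90 = 111240 m.
ΔN = Δφ × 111240 = -411.6 m; ΔE = Δλ × 111240 × cos(-37.3963°) = +0.0031 × 111240 × 0.794454 = 274.0 m.
Distance = √(ΔE² + ΔN²) = √(274.0² + (-411.6)²) = 494.4 m.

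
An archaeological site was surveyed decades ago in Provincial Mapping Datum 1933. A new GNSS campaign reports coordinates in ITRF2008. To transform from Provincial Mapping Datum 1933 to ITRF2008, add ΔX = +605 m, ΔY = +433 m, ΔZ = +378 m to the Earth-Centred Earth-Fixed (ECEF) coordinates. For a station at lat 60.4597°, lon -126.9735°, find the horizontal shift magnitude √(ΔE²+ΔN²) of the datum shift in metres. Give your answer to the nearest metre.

At φ = 60.4597°, λ = -126.9735°: sin φ = 0.870009, cos φ = 0.493036, sin λ = -0.798914, cos λ = -0.601446.
ΔE = −sin λ·ΔX + cos λ·ΔY = −(-0.798914)·(605) + (-0.601446)·(433) = 222.92 m.
ΔN = −sin φ cos λ·ΔX − sin φ sin λ·ΔY + cos φ·ΔZ = −(0.870009)(-0.601446)(605) − (0.870009)(-0.798914)(433) + (0.493036)(378) = 803.90 m.
Horizontal magnitude = √(ΔE² + ΔN²) = √(222.92² + 803.90²) = 834.24 m.

834 m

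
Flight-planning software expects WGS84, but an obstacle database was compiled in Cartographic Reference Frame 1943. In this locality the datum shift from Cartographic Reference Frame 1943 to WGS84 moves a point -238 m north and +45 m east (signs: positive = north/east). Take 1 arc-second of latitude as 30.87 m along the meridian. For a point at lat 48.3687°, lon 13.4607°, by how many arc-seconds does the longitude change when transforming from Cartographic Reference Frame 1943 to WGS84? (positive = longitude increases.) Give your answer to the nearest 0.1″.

Δλ = 2.2″

At latitude 48.3687°, cos φ = 0.664335.
1″ of longitude at this latitude = 30.87 × cos φ = 20.5080 m, so Δλ = 45.0 / 20.5080 = 2.194″.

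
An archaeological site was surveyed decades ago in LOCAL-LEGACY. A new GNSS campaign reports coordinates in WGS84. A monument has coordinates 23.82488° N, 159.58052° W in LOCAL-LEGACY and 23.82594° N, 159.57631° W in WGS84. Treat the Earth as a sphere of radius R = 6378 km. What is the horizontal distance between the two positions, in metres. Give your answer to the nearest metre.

445 m

Δφ = 23.82594° − 23.82488° = +0.00106°; Δλ = -159.57631° − -159.58052° = +0.00421°.
1° along a meridian = πR/180 = 111317 m.
ΔN = Δφ × 111317 = 118.0 m; ΔE = Δλ × 111317 × cos(23.82488°) = +0.00421 × 111317 × 0.914784 = 428.7 m.
Distance = √(ΔE² + ΔN²) = √(428.7² + 118.0²) = 444.7 m.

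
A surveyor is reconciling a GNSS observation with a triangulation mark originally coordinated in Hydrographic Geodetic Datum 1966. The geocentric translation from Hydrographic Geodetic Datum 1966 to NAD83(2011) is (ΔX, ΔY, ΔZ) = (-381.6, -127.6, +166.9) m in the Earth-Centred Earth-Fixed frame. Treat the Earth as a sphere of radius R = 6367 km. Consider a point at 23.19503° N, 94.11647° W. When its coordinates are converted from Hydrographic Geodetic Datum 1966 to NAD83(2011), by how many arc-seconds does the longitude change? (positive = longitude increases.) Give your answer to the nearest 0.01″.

Δλ = -13.09″

sin φ = 0.393862, cos φ = 0.919170, sin λ = -0.997420, cos λ = -0.071784.
East component: ΔE = −sin λ·ΔX + cos λ·ΔY = −(-0.997420)(-381.6) + (-0.071784)(-127.6) = -371.46 m.
1° of latitude spans πR/180 = 111125 m; at latitude φ, 1° of longitude spans that × cos φ = 102142.8 m, so Δλ = -371.46 / 102142.8 × 3600 = -13.092″.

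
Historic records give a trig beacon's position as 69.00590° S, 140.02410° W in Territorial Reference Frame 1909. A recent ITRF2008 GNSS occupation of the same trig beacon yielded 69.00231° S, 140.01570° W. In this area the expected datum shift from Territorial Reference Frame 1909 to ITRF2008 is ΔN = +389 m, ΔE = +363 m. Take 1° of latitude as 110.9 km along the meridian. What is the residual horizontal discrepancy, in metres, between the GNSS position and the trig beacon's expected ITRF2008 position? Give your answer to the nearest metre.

Observed coordinate differences: Δφ = +0.00359°, Δλ = +0.00840°.
Converting to metres (1° lat = 110900 m, cos φ = 0.358272): observed ΔN = 398.1 m, observed ΔE = 333.8 m.
Subtracting the expected shift leaves a residual of 398.1 − (389) = 9.1 m north and 333.8 − (363) = -29.2 m east.
Residual distance = √(9.1² + (-29.2)²) = 30.6 m.

31 m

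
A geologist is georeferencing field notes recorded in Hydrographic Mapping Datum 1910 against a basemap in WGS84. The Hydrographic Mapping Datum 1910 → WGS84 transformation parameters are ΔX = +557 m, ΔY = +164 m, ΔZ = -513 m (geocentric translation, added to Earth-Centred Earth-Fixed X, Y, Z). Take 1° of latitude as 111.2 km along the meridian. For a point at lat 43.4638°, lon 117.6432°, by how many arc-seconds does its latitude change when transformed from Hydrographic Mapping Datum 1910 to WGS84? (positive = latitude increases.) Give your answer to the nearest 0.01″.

sin φ = 0.687896, cos φ = 0.725809, sin λ = 0.885854, cos λ = -0.463964.
North component: ΔN = −sin φ cos λ·ΔX − sin φ sin λ·ΔY + cos φ·ΔZ = −(0.687896)(-0.463964)(557) − (0.687896)(0.885854)(164) + (0.725809)(-513) = -294.51 m.
1° of latitude spans 111200 m, so Δφ = -294.51 / 111200 × 3600 = -9.534″.

Δφ = -9.53″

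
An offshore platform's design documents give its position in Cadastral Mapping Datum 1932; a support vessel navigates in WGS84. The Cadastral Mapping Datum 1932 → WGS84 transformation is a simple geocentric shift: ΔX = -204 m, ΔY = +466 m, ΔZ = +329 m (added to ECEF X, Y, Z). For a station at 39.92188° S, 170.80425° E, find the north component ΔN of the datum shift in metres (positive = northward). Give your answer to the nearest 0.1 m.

The local north axis is (−sin φ cos λ, −sin φ sin λ, cos φ), giving ΔN = 129.233 + 47.791 + 252.317 = 429.34 m.

ΔN = 429.3 m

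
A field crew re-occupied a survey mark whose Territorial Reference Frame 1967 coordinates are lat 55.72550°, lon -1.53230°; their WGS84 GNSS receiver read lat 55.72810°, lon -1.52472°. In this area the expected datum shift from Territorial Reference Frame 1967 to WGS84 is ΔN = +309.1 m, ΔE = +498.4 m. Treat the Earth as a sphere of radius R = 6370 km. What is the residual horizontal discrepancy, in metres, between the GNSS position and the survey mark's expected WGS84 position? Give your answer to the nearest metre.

31 m

Observed coordinate differences: Δφ = +0.00260°, Δλ = +0.00758°.
Converting to metres (1° lat = 111177 m, cos φ = 0.563158): observed ΔN = 289.1 m, observed ΔE = 474.6 m.
Subtracting the expected shift leaves a residual of 289.1 − (309.1) = -20.0 m north and 474.6 − (498.4) = -23.8 m east.
Residual distance = √((-20.0)² + (-23.8)²) = 31.1 m.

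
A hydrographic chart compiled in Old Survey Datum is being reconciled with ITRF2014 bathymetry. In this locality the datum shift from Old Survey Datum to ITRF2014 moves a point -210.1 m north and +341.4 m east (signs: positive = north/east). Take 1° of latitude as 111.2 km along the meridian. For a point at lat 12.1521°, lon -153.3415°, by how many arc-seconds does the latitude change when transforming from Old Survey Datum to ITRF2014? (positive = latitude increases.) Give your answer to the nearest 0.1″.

Δφ = -6.8″

1° of latitude = 111.2 km, so Δφ = -210.1 / 111200 = -0.0018894° = -6.802″.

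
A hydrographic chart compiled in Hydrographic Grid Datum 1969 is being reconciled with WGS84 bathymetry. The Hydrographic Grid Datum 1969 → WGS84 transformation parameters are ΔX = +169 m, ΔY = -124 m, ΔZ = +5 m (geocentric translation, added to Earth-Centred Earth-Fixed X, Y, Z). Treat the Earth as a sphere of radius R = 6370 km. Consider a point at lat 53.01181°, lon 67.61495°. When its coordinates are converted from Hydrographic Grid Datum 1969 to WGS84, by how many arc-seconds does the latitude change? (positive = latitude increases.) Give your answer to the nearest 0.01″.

sin φ = 0.798760, cos φ = 0.601650, sin λ = 0.924645, cos λ = 0.380829.
North component: ΔN = −sin φ cos λ·ΔX − sin φ sin λ·ΔY + cos φ·ΔZ = −(0.798760)(0.380829)(169) − (0.798760)(0.924645)(-124) + (0.601650)(5) = 43.18 m.
1° of latitude spans πR/180 = 111177 m, so Δφ = 43.18 / 111177 × 3600 = 1.398″.

Δφ = 1.40″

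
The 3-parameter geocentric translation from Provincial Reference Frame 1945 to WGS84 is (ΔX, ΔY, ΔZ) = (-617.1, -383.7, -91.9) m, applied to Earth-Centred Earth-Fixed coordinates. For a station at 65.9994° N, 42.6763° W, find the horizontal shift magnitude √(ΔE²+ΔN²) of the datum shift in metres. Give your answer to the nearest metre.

The local east axis at (φ, λ) is (−sin λ, cos λ, 0), so ΔE = −sin(-42.6763°)·(-617.1) + cos(-42.6763°)·(-383.7) = -700.40 m.
The local north axis is (−sin φ cos λ, −sin φ sin λ, cos φ), giving ΔN = 414.463 − 237.606 − 37.380 = 139.48 m.
Horizontal magnitude = √(ΔE² + ΔN²) = √((-700.40)² + 139.48²) = 714.15 m.

714 m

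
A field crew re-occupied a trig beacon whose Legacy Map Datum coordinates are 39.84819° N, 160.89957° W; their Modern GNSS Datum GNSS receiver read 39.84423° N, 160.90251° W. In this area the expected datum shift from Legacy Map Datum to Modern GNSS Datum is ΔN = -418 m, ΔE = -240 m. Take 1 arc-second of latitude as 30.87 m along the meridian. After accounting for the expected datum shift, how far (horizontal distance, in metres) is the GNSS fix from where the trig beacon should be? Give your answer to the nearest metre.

25 m

Observed coordinate differences: Δφ = -0.00396°, Δλ = -0.00294°.
Converting to metres (1° lat = 111132 m, cos φ = 0.767745): observed ΔN = -440.1 m, observed ΔE = -250.8 m.
Subtracting the expected shift leaves a residual of -440.1 − (-418) = -22.1 m north and -250.8 − (-240) = -10.8 m east.
Residual distance = √((-22.1)² + (-10.8)²) = 24.6 m.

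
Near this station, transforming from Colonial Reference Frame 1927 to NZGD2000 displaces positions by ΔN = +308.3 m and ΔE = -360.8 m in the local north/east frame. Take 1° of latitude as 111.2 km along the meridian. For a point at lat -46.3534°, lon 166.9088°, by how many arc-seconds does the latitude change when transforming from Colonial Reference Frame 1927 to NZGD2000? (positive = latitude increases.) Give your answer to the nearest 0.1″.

Δφ = 10.0″

1° of latitude = 111.2 km, so Δφ = 308.3 / 111200 = 0.0027725° = 9.981″.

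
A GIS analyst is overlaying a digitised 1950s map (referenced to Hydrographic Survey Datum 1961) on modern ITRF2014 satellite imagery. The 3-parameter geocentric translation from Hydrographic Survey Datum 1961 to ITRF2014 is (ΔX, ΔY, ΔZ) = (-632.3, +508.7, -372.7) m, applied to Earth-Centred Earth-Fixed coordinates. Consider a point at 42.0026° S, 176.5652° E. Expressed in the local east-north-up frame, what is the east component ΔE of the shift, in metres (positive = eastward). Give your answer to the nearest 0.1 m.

The local east axis at (φ, λ) is (−sin λ, cos λ, 0), so ΔE = −sin(176.5652°)·(-632.3) + cos(176.5652°)·508.7 = -469.90 m.

ΔE = -469.9 m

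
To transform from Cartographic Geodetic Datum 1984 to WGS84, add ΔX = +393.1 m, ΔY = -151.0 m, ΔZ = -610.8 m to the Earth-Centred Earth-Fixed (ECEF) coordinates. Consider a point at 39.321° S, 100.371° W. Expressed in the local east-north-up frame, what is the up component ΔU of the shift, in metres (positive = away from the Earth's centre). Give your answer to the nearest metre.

The local up (radial) axis is (cos φ cos λ, cos φ sin λ, sin φ), giving ΔU = -54.745 + 114.906 + 387.042 = 447.20 m.

ΔU = 447 m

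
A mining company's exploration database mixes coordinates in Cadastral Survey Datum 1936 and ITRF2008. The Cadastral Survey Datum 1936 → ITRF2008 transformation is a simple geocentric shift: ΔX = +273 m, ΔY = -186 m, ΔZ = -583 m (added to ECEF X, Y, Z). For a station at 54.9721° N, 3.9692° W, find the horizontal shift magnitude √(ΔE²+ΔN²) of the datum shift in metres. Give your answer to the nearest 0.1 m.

At φ = 54.9721°, λ = -3.9692°: sin φ = 0.818873, cos φ = 0.573975, sin λ = -0.069220, cos λ = 0.997601.
ΔE = −sin λ·ΔX + cos λ·ΔY = −(-0.069220)·(273) + (0.997601)·(-186) = -166.66 m.
ΔN = −sin φ cos λ·ΔX − sin φ sin λ·ΔY + cos φ·ΔZ = −(0.818873)(0.997601)(273) − (0.818873)(-0.069220)(-186) + (0.573975)(-583) = -568.19 m.
Horizontal magnitude = √(ΔE² + ΔN²) = √((-166.66)² + (-568.19)²) = 592.12 m.

592.1 m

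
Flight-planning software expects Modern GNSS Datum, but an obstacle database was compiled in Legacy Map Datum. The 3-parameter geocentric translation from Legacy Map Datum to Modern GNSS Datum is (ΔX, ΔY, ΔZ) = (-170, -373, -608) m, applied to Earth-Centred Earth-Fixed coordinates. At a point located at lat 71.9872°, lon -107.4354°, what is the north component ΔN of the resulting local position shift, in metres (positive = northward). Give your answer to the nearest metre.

At φ = 71.9872°, λ = -107.4354°: sin φ = 0.950987, cos φ = 0.309229, sin λ = -0.954055, cos λ = -0.299630.
ΔN = −sin φ cos λ·ΔX − sin φ sin λ·ΔY + cos φ·ΔZ = −(0.950987)(-0.299630)(-170) − (0.950987)(-0.954055)(-373) + (0.309229)(-608) = -574.87 m.

ΔN = -575 m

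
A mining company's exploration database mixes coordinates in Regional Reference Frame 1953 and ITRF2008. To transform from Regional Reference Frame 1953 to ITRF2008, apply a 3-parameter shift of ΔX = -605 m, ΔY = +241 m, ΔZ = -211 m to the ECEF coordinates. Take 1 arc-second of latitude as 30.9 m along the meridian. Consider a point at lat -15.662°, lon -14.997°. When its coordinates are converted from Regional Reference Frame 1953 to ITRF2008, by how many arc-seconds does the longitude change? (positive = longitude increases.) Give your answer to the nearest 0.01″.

Δλ = 2.56″

sin φ = -0.269962, cos φ = 0.962871, sin λ = -0.258768, cos λ = 0.965939.
East component: ΔE = −sin λ·ΔX + cos λ·ΔY = −(-0.258768)(-605) + (0.965939)(241) = 76.24 m.
1° of latitude spans 3600 × 30.90 = 111240 m; at latitude φ, 1° of longitude spans that × cos φ = 107109.8 m, so Δλ = 76.24 / 107109.8 × 3600 = 2.562″.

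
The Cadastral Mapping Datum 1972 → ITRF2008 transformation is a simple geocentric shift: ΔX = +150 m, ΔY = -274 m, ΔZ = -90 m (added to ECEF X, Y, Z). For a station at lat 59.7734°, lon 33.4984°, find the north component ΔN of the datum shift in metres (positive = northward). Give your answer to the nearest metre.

The local north axis is (−sin φ cos λ, −sin φ sin λ, cos φ), giving ΔN = -108.079 + 130.664 − 45.308 = -22.72 m.

ΔN = -23 m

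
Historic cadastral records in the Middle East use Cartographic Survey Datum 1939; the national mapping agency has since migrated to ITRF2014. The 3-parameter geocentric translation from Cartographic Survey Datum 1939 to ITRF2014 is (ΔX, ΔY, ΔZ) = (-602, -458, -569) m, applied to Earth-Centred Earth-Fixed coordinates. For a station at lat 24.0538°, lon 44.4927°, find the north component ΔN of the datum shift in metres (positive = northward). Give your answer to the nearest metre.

ΔN = -214 m

At φ = 24.0538°, λ = 44.4927°: sin φ = 0.407594, cos φ = 0.913163, sin λ = 0.700818, cos λ = 0.713340.
ΔN = −sin φ cos λ·ΔX − sin φ sin λ·ΔY + cos φ·ΔZ = −(0.407594)(0.713340)(-602) − (0.407594)(0.700818)(-458) + (0.913163)(-569) = -213.73 m.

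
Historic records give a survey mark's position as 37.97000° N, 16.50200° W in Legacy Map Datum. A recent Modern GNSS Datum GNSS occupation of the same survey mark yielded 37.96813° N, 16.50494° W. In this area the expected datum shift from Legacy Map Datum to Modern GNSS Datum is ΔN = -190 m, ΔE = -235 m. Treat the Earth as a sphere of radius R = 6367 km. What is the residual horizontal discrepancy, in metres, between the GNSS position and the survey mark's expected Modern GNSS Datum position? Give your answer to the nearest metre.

29 m

Observed coordinate differences: Δφ = -0.00187°, Δλ = -0.00294°.
Converting to metres (1° lat = 111125 m, cos φ = 0.788333): observed ΔN = -207.8 m, observed ΔE = -257.6 m.
Subtracting the expected shift leaves a residual of -207.8 − (-190) = -17.8 m north and -257.6 − (-235) = -22.6 m east.
Residual distance = √((-17.8)² + (-22.6)²) = 28.7 m.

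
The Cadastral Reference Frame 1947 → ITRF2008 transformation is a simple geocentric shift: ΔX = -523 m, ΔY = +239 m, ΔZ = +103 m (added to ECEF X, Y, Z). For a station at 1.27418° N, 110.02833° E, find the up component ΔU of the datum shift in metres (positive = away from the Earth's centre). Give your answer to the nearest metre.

At φ = 1.27418°, λ = 110.02833°: sin φ = 0.022237, cos φ = 0.999753, sin λ = 0.939523, cos λ = -0.342485.
ΔU = cos φ cos λ·ΔX + cos φ sin λ·ΔY + sin φ·ΔZ = (0.999753)(-0.342485)(-523) + (0.999753)(0.939523)(239) + (0.022237)(103) = 405.86 m.

ΔU = 406 m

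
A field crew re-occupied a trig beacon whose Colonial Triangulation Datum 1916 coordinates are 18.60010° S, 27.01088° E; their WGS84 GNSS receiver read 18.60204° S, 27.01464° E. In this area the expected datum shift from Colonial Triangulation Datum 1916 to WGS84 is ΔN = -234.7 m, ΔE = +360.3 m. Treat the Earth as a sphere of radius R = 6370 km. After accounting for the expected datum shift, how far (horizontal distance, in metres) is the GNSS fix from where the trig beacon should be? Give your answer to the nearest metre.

41 m

Observed coordinate differences: Δφ = -0.00194°, Δλ = +0.00376°.
Converting to metres (1° lat = 111177 m, cos φ = 0.947768): observed ΔN = -215.7 m, observed ΔE = 396.2 m.
Subtracting the expected shift leaves a residual of -215.7 − (-234.7) = 19.0 m north and 396.2 − (360.3) = 35.9 m east.
Residual distance = √(19.0² + 35.9²) = 40.6 m.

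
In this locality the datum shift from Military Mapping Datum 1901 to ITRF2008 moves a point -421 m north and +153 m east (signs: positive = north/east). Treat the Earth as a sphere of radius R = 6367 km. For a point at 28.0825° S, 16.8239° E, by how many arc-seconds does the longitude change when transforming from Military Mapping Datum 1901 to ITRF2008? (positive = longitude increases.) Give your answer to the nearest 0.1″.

Δλ = 5.6″

At latitude -28.0825°, cos φ = 0.882271.
One radian of longitude at latitude φ spans R cos φ, so Δλ = ΔE / (R cos φ) = 153.0 / (6367000 × 0.882271) = 2.7237e-05 rad = 5.618″.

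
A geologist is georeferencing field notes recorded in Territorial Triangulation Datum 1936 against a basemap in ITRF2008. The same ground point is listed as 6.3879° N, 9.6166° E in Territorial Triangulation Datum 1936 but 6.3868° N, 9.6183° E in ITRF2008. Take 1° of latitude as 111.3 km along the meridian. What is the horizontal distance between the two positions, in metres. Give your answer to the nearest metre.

224 m

Δφ = 6.3868° − 6.3879° = -0.0011°; Δλ = 9.6183° − 9.6166° = +0.0017°.
ΔN = Δφ × 111300 = -122.4 m; ΔE = Δλ × 111300 × cos(6.3879°) = +0.0017 × 111300 × 0.993791 = 188.0 m.
Distance = √(ΔE² + ΔN²) = √(188.0² + (-122.4)²) = 224.4 m.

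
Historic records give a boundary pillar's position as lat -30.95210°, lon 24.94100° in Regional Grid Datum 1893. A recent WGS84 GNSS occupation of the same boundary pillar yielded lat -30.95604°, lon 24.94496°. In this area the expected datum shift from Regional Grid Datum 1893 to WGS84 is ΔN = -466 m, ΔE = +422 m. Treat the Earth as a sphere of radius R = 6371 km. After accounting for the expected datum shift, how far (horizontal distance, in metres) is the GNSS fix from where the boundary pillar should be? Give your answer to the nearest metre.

52 m

Observed coordinate differences: Δφ = -0.00394°, Δλ = +0.00396°.
Converting to metres (1° lat = 111195 m, cos φ = 0.857598): observed ΔN = -438.1 m, observed ΔE = 377.6 m.
Subtracting the expected shift leaves a residual of -438.1 − (-466) = 27.9 m north and 377.6 − (422) = -44.4 m east.
Residual distance = √(27.9² + (-44.4)²) = 52.4 m.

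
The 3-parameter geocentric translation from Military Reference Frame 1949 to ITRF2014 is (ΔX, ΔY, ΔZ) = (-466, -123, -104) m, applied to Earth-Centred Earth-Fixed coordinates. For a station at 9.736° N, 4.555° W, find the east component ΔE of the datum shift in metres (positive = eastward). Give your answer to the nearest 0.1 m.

ΔE = -159.6 m

At φ = 9.736°, λ = -4.555°: sin φ = 0.169109, cos φ = 0.985597, sin λ = -0.079416, cos λ = 0.996842.
ΔE = −sin λ·ΔX + cos λ·ΔY = −(-0.079416)·(-466) + (0.996842)·(-123) = -159.62 m.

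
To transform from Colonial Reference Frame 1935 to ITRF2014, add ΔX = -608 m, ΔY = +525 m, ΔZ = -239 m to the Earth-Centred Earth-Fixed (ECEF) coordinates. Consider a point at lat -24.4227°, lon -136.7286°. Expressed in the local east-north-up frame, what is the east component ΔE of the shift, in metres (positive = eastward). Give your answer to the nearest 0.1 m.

ΔE = -799.0 m

At φ = -24.4227°, λ = -136.7286°: sin φ = -0.413465, cos φ = 0.910520, sin λ = -0.685455, cos λ = -0.728115.
ΔE = −sin λ·ΔX + cos λ·ΔY = −(-0.685455)·(-608) + (-0.728115)·(525) = -799.02 m.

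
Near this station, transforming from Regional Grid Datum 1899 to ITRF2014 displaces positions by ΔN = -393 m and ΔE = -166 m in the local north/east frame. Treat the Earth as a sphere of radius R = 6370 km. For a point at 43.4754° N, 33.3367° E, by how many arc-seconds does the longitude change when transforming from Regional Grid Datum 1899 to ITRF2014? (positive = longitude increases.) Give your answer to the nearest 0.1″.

Δλ = -7.4″

At latitude 43.4754°, cos φ = 0.725670.
One radian of longitude at latitude φ spans R cos φ, so Δλ = ΔE / (R cos φ) = -166.0 / (6370000 × 0.725670) = -3.5911e-05 rad = -7.407″.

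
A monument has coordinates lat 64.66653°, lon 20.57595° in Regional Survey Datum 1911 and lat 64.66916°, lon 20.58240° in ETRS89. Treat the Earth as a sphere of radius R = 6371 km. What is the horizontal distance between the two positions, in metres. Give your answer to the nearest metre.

Δφ = 64.66916° − 64.66653° = +0.00263°; Δλ = 20.58240° − 20.57595° = +0.00645°.
1° along a meridian = πR/180 = 111195 m.
ΔN = Δφ × 111195 = 292.4 m; ΔE = Δλ × 111195 × cos(64.66653°) = +0.00645 × 111195 × 0.427886 = 306.9 m.
Distance = √(ΔE² + ΔN²) = √(306.9² + 292.4²) = 423.9 m.

424 m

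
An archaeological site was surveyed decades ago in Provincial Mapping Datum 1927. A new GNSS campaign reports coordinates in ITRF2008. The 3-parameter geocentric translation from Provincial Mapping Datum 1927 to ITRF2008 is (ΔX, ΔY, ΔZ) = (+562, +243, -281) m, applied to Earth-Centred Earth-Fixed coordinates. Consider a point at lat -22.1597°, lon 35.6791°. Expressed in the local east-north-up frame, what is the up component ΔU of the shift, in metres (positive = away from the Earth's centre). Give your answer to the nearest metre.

ΔU = 660 m

The local up (radial) axis is (cos φ cos λ, cos φ sin λ, sin φ), giving ΔU = 422.791 + 131.260 + 105.990 = 660.04 m.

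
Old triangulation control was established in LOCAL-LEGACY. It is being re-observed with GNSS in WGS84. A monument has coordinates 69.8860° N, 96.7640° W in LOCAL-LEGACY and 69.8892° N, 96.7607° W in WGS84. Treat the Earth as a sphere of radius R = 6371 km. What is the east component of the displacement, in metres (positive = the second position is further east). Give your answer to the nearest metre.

Δφ = 69.8892° − 69.8860° = +0.0032°; Δλ = -96.7607° − -96.7640° = +0.0033°.
1° along a meridian = πR/180 = 111195 m.
ΔN = Δφ × 111195 = 355.8 m; ΔE = Δλ × 111195 × cos(69.8860°) = +0.0033 × 111195 × 0.343889 = 126.2 m.

ΔE = 126 m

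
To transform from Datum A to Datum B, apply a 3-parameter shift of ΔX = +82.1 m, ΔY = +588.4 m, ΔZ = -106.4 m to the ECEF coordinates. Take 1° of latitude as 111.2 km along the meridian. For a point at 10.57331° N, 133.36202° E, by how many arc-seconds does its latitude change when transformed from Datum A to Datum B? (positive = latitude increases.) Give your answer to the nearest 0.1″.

sin φ = 0.183493, cos φ = 0.983021, sin λ = 0.727030, cos λ = -0.686606.
North component: ΔN = −sin φ cos λ·ΔX − sin φ sin λ·ΔY + cos φ·ΔZ = −(0.183493)(-0.686606)(82.1) − (0.183493)(0.727030)(588.4) + (0.983021)(-106.4) = -172.75 m.
1° of latitude spans 111200 m, so Δφ = -172.75 / 111200 × 3600 = -5.592″.

Δφ = -5.6″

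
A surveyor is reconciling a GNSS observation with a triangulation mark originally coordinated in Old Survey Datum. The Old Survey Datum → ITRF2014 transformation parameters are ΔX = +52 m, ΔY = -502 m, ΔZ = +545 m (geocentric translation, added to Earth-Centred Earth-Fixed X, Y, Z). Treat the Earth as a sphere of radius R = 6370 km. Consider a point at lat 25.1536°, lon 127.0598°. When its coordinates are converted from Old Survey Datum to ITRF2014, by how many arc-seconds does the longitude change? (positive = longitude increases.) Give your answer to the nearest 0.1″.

sin φ = 0.425046, cos φ = 0.905172, sin λ = 0.798007, cos λ = -0.602648.
East component: ΔE = −sin λ·ΔX + cos λ·ΔY = −(0.798007)(52) + (-0.602648)(-502) = 261.03 m.
1° of latitude spans πR/180 = 111177 m; at latitude φ, 1° of longitude spans that × cos φ = 100634.7 m, so Δλ = 261.03 / 100634.7 × 3600 = 9.338″.

Δλ = 9.3″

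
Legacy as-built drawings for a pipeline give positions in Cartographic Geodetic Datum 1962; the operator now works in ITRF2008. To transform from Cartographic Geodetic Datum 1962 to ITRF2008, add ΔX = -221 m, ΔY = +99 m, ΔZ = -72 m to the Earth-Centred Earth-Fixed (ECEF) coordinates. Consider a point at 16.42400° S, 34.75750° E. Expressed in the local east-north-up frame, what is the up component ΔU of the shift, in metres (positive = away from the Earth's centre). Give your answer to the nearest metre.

At φ = -16.42400°, λ = 34.75750°: sin φ = -0.282743, cos φ = 0.959196, sin λ = 0.570104, cos λ = 0.821572.
ΔU = cos φ cos λ·ΔX + cos φ sin λ·ΔY + sin φ·ΔZ = (0.959196)(0.821572)(-221) + (0.959196)(0.570104)(99) + (-0.282743)(-72) = -99.66 m.

ΔU = -100 m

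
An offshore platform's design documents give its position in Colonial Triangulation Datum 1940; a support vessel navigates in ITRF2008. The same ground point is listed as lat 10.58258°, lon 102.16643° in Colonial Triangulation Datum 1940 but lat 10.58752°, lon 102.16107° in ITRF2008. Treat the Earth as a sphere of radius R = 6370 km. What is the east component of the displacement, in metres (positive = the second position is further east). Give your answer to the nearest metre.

ΔE = -586 m

Δφ = 10.58752° − 10.58258° = +0.00494°; Δλ = 102.16107° − 102.16643° = -0.00536°.
1° along a meridian = πR/180 = 111177 m.
ΔN = Δφ × 111177 = 549.2 m; ΔE = Δλ × 111177 × cos(10.58258°) = -0.00536 × 111177 × 0.982991 = -585.8 m.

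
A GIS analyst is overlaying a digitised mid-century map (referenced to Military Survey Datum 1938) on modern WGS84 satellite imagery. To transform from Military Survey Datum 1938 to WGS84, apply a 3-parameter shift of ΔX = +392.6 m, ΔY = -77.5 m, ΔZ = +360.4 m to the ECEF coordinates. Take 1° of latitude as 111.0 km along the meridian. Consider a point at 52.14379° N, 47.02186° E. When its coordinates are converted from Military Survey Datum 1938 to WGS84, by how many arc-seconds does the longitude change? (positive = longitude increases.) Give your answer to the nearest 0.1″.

Δλ = -18.0″

sin φ = 0.789553, cos φ = 0.613682, sin λ = 0.731614, cos λ = 0.681719.
East component: ΔE = −sin λ·ΔX + cos λ·ΔY = −(0.731614)(392.6) + (0.681719)(-77.5) = -340.06 m.
1° of latitude spans 111000 m; at latitude φ, 1° of longitude spans that × cos φ = 68118.7 m, so Δλ = -340.06 / 68118.7 × 3600 = -17.972″.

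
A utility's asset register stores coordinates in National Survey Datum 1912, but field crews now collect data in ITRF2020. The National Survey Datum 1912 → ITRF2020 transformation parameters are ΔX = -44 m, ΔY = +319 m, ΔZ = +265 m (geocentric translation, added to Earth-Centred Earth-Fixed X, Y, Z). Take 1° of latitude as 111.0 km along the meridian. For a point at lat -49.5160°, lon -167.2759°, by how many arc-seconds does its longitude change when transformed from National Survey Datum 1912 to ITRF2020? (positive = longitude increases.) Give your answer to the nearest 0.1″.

sin φ = -0.760587, cos φ = 0.649236, sin λ = -0.220257, cos λ = -0.975442.
East component: ΔE = −sin λ·ΔX + cos λ·ΔY = −(-0.220257)(-44) + (-0.975442)(319) = -320.86 m.
1° of latitude spans 111000 m; at latitude φ, 1° of longitude spans that × cos φ = 72065.2 m, so Δλ = -320.86 / 72065.2 × 3600 = -16.028″.

Δλ = -16.0″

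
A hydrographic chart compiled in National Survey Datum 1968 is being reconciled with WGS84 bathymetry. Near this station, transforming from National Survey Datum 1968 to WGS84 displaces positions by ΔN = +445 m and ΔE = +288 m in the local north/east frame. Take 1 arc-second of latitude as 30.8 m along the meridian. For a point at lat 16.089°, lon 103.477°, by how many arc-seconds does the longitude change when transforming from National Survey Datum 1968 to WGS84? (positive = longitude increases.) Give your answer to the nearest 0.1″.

At latitude 16.089°, cos φ = 0.960832.
1″ of longitude at this latitude = 30.80 × cos φ = 29.5936 m, so Δλ = 288.0 / 29.5936 = 9.732″.

Δλ = 9.7″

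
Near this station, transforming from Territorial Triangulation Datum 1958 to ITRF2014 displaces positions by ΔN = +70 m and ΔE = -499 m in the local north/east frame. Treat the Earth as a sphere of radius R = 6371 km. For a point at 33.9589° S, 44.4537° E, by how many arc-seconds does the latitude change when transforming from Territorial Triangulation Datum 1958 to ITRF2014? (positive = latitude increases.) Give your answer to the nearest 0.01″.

On a sphere of radius R, 1 rad of latitude = R, so Δφ = ΔN / R = 70.0 / 6371000 = 1.0987e-05 rad = 2.266″.

Δφ = 2.27″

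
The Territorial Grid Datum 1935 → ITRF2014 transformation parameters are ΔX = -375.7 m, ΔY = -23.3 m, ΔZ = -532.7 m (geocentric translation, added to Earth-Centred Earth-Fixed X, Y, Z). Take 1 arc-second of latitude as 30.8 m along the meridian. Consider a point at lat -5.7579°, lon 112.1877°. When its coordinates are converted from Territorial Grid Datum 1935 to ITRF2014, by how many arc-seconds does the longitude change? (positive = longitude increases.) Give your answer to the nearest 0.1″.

Δλ = 11.6″

sin φ = -0.100325, cos φ = 0.994955, sin λ = 0.925952, cos λ = -0.377642.
East component: ΔE = −sin λ·ΔX + cos λ·ΔY = −(0.925952)(-375.7) + (-0.377642)(-23.3) = 356.68 m.
1° of latitude spans 3600 × 30.80 = 110880 m; at latitude φ, 1° of longitude spans that × cos φ = 110320.6 m, so Δλ = 356.68 / 110320.6 × 3600 = 11.639″.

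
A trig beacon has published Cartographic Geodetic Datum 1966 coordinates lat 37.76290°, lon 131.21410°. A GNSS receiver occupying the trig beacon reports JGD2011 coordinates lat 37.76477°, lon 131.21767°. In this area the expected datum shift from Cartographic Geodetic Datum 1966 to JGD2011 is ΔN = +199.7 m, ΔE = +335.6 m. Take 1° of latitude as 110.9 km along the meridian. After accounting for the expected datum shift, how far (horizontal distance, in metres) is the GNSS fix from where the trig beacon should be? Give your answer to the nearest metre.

24 m

Observed coordinate differences: Δφ = +0.00187°, Δλ = +0.00357°.
Converting to metres (1° lat = 110900 m, cos φ = 0.790552): observed ΔN = 207.4 m, observed ΔE = 313.0 m.
Subtracting the expected shift leaves a residual of 207.4 − (199.7) = 7.7 m north and 313.0 − (335.6) = -22.6 m east.
Residual distance = √(7.7² + (-22.6)²) = 23.9 m.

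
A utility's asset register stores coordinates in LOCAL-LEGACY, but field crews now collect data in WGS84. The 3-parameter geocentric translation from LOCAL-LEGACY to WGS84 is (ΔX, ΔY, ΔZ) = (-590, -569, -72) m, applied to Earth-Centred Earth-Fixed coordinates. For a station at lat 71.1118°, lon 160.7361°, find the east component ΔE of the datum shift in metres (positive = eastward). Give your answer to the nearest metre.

At φ = 71.1118°, λ = 160.7361°: sin φ = 0.946152, cos φ = 0.323723, sin λ = 0.329920, cos λ = -0.944009.
ΔE = −sin λ·ΔX + cos λ·ΔY = −(0.329920)·(-590) + (-0.944009)·(-569) = 731.79 m.

ΔE = 732 m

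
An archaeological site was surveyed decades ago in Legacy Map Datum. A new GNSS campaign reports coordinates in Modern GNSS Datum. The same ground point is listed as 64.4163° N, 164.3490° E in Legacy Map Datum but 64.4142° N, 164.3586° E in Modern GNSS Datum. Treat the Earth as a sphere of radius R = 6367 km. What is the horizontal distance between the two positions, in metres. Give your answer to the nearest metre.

Δφ = 64.4142° − 64.4163° = -0.0021°; Δλ = 164.3586° − 164.3490° = +0.0096°.
1° along a meridian = πR/180 = 111125 m.
ΔN = Δφ × 111125 = -233.4 m; ΔE = Δλ × 111125 × cos(64.4163°) = +0.0096 × 111125 × 0.431829 = 460.7 m.
Distance = √(ΔE² + ΔN²) = √(460.7² + (-233.4)²) = 516.4 m.

516 m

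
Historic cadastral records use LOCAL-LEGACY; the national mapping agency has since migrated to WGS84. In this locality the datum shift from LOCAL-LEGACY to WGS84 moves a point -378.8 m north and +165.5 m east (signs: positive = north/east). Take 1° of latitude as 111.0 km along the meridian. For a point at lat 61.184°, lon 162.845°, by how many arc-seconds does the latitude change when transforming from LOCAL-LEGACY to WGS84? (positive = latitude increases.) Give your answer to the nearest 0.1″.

Δφ = -12.3″

1° of latitude = 111.0 km, so Δφ = -378.8 / 111000 = -0.0034126° = -12.285″.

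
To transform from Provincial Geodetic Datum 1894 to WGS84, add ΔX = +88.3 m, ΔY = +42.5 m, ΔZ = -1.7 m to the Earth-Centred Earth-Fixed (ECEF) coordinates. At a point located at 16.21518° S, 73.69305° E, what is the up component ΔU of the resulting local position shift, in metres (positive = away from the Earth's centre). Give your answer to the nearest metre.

ΔU = 63 m

The local up (radial) axis is (cos φ cos λ, cos φ sin λ, sin φ), giving ΔU = 23.807 + 39.168 + 0.475 = 63.45 m.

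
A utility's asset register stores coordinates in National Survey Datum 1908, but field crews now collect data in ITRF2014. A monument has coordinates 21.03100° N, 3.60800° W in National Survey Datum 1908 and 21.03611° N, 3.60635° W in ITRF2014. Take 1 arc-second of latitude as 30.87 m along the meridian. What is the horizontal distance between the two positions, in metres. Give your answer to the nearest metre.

Δφ = 21.03611° − 21.03100° = +0.00511°; Δλ = -3.60635° − -3.60800° = +0.00165°.
1° of latitude = 3600 × 30.87 = 111132 m.
ΔN = Δφ × 111132 = 567.9 m; ΔE = Δλ × 111132 × cos(21.03100°) = +0.00165 × 111132 × 0.933386 = 171.2 m.
Distance = √(ΔE² + ΔN²) = √(171.2² + 567.9²) = 593.1 m.

593 m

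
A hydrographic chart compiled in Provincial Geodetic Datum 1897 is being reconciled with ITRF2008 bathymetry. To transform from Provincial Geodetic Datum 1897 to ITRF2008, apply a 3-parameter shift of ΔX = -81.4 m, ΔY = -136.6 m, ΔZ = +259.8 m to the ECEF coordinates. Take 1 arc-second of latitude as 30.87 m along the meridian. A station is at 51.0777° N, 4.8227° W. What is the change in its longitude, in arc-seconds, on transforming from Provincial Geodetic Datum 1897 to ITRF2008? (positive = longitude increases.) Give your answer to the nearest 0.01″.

sin φ = 0.777999, cos φ = 0.628266, sin λ = -0.084073, cos λ = 0.996460.
East component: ΔE = −sin λ·ΔX + cos λ·ΔY = −(-0.084073)(-81.4) + (0.996460)(-136.6) = -142.96 m.
1° of latitude spans 3600 × 30.87 = 111132 m; at latitude φ, 1° of longitude spans that × cos φ = 69820.4 m, so Δλ = -142.96 / 69820.4 × 3600 = -7.371″.

Δλ = -7.37″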